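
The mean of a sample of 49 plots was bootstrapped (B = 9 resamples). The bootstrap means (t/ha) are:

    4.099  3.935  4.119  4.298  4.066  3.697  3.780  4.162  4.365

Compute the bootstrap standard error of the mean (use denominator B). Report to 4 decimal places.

SE* = 0.2084

Bootstrap SE is the standard deviation of the 9 replicate means.
Mean of replicates: (4.099 + 3.935 + 4.119 + 4.298 + 4.066 + 3.697 + 3.780 + 4.162 + 4.365) / 9 = 36.52100 / 9 = 4.05789
Sum of squared deviations: (+0.04111)² + (−0.12289)² + (+0.06111)² + (+0.24011)² + (+0.00811)² + (−0.36089)² + (−0.27789)² + (+0.10411)² + (+0.30711)² = 0.39086
Variance = 0.39086 / 9 = 0.04343
SE* = √0.04343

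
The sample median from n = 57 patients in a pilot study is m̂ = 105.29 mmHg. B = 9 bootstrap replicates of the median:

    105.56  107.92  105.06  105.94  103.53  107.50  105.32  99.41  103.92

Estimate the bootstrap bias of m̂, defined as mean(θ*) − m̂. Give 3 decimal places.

bias = −0.383

mean(θ*) = (105.56 + 107.92 + 105.06 + 105.94 + 103.53 + 107.50 + 105.32 + 99.41 + 103.92) / 9 = 104.9067
bias = 104.9067 − 105.29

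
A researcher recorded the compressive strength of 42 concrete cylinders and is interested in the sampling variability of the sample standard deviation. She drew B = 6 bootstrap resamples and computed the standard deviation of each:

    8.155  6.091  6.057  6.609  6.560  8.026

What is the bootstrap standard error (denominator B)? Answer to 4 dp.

Bootstrap SE is the standard deviation of the 6 replicate standard deviations.
Mean of replicates: (8.155 + 6.091 + 6.057 + 6.609 + 6.560 + 8.026) / 6 = 41.49800 / 6 = 6.91633
Sum of squared deviations: (+1.23867)² + (−0.82533)² + (−0.85933)² + (−0.30733)² + (−0.35633)² + (+1.10967)² = 4.40671
Variance = 4.40671 / 6 = 0.73445
SE* = √0.73445

SE* = 0.8570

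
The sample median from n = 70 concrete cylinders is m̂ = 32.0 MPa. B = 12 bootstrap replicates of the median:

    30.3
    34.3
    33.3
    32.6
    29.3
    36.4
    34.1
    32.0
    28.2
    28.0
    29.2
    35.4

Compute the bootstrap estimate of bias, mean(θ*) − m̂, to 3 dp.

bias = −0.075

mean(θ*) = (30.3 + 34.3 + 33.3 + 32.6 + 29.3 + 36.4 + 34.1 + 32.0 + 28.2 + 28.0 + 29.2 + 35.4) / 12 = 31.9250
bias = 31.9250 − 32.0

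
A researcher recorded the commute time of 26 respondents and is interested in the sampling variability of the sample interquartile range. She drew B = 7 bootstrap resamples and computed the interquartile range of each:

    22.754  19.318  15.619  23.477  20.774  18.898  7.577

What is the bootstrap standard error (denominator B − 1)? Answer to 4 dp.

Bootstrap SE is the standard deviation of the 7 replicate interquartile ranges.
Mean of replicates: (22.754 + 19.318 + 15.619 + 23.477 + 20.774 + 18.898 + 7.577) / 7 = 128.41700 / 7 = 18.34529
Sum of squared deviations: (+4.40871)² + (+0.97271)² + (−2.72629)² + (+5.13171)² + (+2.42871)² + (+0.55271)² + (−10.76829)² = 176.31018
Variance = 176.31018 / 6 = 29.38503
SE* = √29.38503

SE* = 5.4208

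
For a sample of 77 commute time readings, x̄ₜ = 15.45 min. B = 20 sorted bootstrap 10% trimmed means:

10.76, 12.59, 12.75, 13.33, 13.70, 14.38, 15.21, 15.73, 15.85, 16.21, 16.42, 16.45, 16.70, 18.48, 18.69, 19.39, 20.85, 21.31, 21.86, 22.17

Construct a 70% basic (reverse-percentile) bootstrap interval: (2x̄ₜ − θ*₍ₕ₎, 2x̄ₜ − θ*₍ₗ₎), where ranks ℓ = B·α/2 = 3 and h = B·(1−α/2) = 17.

(10.05, 18.15)

Percentile endpoints at ranks 3 and 17: θ*₍3₎ = 12.75, θ*₍17₎ = 20.85.
Basic interval reflects these around x̄ₜ:
  lower = 2 × 15.45 − 20.85 = 10.05
  upper = 2 × 15.45 − 12.75 = 18.15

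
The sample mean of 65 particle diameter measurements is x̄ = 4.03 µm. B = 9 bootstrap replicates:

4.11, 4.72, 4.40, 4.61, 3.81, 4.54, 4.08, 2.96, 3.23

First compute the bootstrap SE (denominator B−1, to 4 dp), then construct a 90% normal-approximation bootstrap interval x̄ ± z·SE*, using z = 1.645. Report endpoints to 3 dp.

Mean of replicates = 4.0511; sum of squared deviations = 3.0477; SE* = √(3.0477/8) = 0.6172
Margin = 1.645 × 0.6172 = 1.0153
Interval: 4.03 ± 1.0153

(3.015, 5.045)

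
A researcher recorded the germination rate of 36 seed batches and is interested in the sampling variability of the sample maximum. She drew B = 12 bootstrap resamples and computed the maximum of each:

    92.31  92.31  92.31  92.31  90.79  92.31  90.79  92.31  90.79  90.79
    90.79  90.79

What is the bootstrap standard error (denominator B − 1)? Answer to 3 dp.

SE* = 0.794

Bootstrap SE is the standard deviation of the 12 replicate maximums.
Mean of replicates: (92.31 + 92.31 + 92.31 + 92.31 + 90.79 + 92.31 + 90.79 + 92.31 + 90.79 + 90.79 + 90.79 + 90.79) / 12 = 1098.6000 / 12 = 91.5500
Sum of squared deviations: (+0.7600)² + (+0.7600)² + (+0.7600)² + (+0.7600)² + (−0.7600)² + (+0.7600)² + (−0.7600)² + (+0.7600)² + (−0.7600)² + (−0.7600)² + (−0.7600)² + (−0.7600)² = 6.9312
Variance = 6.9312 / 11 = 0.6301
SE* = √0.6301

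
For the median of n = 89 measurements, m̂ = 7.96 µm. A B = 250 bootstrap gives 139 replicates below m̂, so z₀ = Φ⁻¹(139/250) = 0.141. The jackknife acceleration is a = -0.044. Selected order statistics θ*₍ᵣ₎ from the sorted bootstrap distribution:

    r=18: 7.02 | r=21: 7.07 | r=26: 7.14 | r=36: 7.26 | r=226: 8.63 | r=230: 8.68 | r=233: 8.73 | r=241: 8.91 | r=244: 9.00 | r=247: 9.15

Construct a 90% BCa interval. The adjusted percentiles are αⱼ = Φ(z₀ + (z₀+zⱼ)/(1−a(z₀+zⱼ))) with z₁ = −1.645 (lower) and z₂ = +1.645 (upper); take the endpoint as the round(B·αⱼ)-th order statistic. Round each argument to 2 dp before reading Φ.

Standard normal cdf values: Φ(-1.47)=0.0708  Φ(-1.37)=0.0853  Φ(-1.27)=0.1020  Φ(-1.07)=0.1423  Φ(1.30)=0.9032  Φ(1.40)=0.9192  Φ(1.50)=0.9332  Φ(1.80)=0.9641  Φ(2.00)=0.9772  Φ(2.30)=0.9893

(7.02, 8.91)

Lower: z₀ + z₁ = 0.141 + (-1.645) = -1.504; 1 − a(z₀+z₁) = 1 − (-0.044)(-1.504) = 0.9338; argument = 0.141 + (-1.504)/0.9338 = -1.4696 → -1.47.
α₁ = Φ(-1.47) = 0.0708; rank = round(250 × 0.0708) = 18; θ*₍18₎ = 7.02.
Upper: z₀ + z₂ = 1.786; 1 − a(z₀+z₂) = 1.0786; argument = 1.7969 → 1.80; α₂ = 0.9641; rank = 241; θ*₍241₎ = 8.91.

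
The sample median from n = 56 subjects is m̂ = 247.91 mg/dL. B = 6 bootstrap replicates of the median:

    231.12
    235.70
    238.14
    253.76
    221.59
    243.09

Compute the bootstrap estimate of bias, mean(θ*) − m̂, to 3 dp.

mean(θ*) = (231.12 + 235.70 + 238.14 + 253.76 + 221.59 + 243.09) / 6 = 237.2333
bias = 237.2333 − 247.91

bias = −10.677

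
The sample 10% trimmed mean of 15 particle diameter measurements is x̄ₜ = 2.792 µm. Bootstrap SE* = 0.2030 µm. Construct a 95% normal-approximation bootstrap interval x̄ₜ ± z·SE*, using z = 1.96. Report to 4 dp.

(2.3941, 3.1899)

Margin = 1.96 × 0.2030 = 0.39788
Interval: 2.792 ± 0.39788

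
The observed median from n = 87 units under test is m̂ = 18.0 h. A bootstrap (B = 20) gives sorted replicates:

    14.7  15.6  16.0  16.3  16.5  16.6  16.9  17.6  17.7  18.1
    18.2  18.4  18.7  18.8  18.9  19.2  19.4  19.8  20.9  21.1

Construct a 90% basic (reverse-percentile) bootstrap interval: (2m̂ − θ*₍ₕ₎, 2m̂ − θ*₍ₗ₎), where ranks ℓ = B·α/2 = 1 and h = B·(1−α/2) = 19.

Percentile endpoints at ranks 1 and 19: θ*₍1₎ = 14.7, θ*₍19₎ = 20.9.
Basic interval reflects these around m̂:
  lower = 2 × 18.0 − 20.9 = 15.1
  upper = 2 × 18.0 − 14.7 = 21.3

(15.1, 21.3)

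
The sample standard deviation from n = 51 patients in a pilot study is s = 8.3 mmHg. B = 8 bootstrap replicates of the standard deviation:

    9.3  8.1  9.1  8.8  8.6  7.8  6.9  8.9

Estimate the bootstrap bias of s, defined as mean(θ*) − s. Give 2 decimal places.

mean(θ*) = (9.3 + 8.1 + 9.1 + 8.8 + 8.6 + 7.8 + 6.9 + 8.9) / 8 = 8.438
bias = 8.438 − 8.3

bias = +0.14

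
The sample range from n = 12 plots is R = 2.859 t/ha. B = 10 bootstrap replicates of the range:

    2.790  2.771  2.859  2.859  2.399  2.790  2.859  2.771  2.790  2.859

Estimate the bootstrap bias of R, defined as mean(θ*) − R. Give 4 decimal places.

bias = −0.0843

mean(θ*) = (2.790 + 2.771 + 2.859 + 2.859 + 2.399 + 2.790 + 2.859 + 2.771 + 2.790 + 2.859) / 10 = 2.77470
bias = 2.77470 − 2.859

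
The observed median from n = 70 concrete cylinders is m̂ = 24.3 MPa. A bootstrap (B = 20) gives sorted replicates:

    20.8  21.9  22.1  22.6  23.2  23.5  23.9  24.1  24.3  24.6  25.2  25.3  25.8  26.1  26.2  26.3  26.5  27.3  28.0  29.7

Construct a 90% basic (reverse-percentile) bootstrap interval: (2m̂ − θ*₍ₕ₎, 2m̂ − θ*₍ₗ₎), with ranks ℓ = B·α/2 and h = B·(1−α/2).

Percentile endpoints at ranks 1 and 19: θ*₍1₎ = 20.8, θ*₍19₎ = 28.0.
Basic interval reflects these around m̂:
  lower = 2 × 24.3 − 28.0 = 20.6
  upper = 2 × 24.3 − 20.8 = 27.8

(20.6, 27.8)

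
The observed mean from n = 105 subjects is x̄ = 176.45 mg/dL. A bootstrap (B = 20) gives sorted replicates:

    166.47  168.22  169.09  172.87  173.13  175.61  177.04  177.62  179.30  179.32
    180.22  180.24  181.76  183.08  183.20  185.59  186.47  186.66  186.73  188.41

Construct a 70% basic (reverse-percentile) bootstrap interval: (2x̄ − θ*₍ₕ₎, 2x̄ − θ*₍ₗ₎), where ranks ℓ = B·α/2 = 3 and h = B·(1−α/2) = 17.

(166.43, 183.81)

Percentile endpoints at ranks 3 and 17: θ*₍3₎ = 169.09, θ*₍17₎ = 186.47.
Basic interval reflects these around x̄:
  lower = 2 × 176.45 − 186.47 = 166.43
  upper = 2 × 176.45 − 169.09 = 183.81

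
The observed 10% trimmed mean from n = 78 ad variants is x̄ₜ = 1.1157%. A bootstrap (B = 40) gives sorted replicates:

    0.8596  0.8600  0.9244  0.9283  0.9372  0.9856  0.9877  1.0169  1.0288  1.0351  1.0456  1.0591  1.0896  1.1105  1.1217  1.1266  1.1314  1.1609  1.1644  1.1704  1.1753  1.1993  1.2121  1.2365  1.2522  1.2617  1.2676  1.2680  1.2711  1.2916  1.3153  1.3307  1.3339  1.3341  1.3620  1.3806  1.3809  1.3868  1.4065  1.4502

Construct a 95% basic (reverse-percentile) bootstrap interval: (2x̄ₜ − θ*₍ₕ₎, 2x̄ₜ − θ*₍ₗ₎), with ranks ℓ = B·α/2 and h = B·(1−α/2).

(0.8249, 1.3718)

Percentile endpoints at ranks 1 and 39: θ*₍1₎ = 0.8596, θ*₍39₎ = 1.4065.
Basic interval reflects these around x̄ₜ:
  lower = 2 × 1.1157 − 1.4065 = 0.8249
  upper = 2 × 1.1157 − 0.8596 = 1.3718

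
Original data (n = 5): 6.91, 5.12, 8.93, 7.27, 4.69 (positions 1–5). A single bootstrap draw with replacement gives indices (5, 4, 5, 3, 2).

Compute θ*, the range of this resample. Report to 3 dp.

θ* = 4.240

Resample values: 4.69, 7.27, 4.69, 8.93, 5.12.
Range = 8.93 − 4.69 = 4.240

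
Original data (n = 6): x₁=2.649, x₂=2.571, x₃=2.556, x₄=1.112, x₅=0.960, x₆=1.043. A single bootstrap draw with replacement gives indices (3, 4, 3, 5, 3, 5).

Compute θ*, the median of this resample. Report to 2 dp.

θ* = 1.83

Resample values: 2.556, 1.112, 2.556, 0.960, 2.556, 0.960.
Sorted: 0.960, 0.960, 1.112, 2.556, 2.556, 2.556
Median = average of the two middle values = 1.83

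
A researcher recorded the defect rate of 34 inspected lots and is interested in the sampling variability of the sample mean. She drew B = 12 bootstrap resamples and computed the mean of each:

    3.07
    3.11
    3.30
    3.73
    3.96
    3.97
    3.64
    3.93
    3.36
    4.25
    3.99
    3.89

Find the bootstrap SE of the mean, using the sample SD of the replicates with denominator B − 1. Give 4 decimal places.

SE* = 0.3859

Bootstrap SE is the standard deviation of the 12 replicate means.
Mean of replicates: (3.07 + 3.11 + 3.30 + 3.73 + 3.96 + 3.97 + 3.64 + 3.93 + 3.36 + 4.25 + 3.99 + 3.89) / 12 = 44.20000 / 12 = 3.68333
Sum of squared deviations: (−0.61333)² + (−0.57333)² + (−0.38333)² + (+0.04667)² + (+0.27667)² + (+0.28667)² + (−0.04333)² + (+0.24667)² + (−0.32333)² + (+0.56667)² + (+0.30667)² + (+0.20667)² = 1.63787
Variance = 1.63787 / 11 = 0.14890
SE* = √0.14890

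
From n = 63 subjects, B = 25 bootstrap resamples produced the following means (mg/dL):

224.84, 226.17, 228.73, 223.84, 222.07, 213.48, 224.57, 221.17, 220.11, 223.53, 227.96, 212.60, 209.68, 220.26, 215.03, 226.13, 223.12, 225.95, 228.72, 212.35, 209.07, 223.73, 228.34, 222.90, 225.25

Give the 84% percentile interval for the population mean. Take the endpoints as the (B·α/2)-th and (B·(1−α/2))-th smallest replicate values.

Sorted replicates: 209.07, 209.68, 212.35, 212.60, 213.48, 215.03, 220.11, 220.26, 221.17, 222.07, 222.90, 223.12, 223.53, 223.73, 223.84, 224.57, 224.84, 225.25, 225.95, 226.13, 226.17, 227.96, 228.34, 228.72, 228.73
α = 0.16; lower rank = 25 × 0.080 = 2; upper rank = 25 × 0.920 = 23.
The 2nd smallest replicate is 209.68; the 23rd is 228.34.

(209.68, 228.34)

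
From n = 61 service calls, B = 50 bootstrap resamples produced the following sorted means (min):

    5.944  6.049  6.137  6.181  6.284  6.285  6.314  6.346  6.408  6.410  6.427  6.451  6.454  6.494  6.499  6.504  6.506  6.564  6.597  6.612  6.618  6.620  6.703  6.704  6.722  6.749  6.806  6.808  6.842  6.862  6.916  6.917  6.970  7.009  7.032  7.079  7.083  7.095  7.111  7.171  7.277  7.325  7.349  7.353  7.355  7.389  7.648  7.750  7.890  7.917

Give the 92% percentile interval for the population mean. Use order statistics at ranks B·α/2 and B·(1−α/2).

(6.049, 7.750)

α = 0.08; lower rank = 50 × 0.040 = 2; upper rank = 50 × 0.960 = 48.
The 2nd smallest replicate is 6.049; the 48th is 7.750.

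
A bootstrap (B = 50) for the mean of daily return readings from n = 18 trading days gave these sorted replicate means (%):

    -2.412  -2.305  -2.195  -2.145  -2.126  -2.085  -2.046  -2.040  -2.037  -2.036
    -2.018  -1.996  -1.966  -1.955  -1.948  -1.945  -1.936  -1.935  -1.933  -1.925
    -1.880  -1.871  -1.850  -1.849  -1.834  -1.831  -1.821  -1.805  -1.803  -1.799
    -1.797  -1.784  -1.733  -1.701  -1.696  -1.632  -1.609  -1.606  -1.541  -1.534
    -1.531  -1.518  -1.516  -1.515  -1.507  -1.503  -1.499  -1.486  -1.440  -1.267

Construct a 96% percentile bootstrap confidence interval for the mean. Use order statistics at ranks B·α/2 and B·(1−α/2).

(-2.412, -1.440)

α = 0.04; lower rank = 50 × 0.020 = 1; upper rank = 50 × 0.980 = 49.
The 1st smallest replicate is -2.412; the 49th is -1.440.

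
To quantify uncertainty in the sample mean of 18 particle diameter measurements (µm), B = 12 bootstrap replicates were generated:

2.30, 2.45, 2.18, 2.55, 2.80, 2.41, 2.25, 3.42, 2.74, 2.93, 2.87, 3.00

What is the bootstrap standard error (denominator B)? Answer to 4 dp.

Bootstrap SE is the standard deviation of the 12 replicate means.
Mean of replicates: (2.30 + 2.45 + 2.18 + 2.55 + 2.80 + 2.41 + 2.25 + 3.42 + 2.74 + 2.93 + 2.87 + 3.00) / 12 = 31.90000 / 12 = 2.65833
Sum of squared deviations: (−0.35833)² + (−0.20833)² + (−0.47833)² + (−0.10833)² + (+0.14167)² + (−0.24833)² + (−0.40833)² + (+0.76167)² + (+0.08167)² + (+0.27167)² + (+0.21167)² + (+0.34167)² = 1.48297
Variance = 1.48297 / 12 = 0.12358
SE* = √0.12358

SE* = 0.3515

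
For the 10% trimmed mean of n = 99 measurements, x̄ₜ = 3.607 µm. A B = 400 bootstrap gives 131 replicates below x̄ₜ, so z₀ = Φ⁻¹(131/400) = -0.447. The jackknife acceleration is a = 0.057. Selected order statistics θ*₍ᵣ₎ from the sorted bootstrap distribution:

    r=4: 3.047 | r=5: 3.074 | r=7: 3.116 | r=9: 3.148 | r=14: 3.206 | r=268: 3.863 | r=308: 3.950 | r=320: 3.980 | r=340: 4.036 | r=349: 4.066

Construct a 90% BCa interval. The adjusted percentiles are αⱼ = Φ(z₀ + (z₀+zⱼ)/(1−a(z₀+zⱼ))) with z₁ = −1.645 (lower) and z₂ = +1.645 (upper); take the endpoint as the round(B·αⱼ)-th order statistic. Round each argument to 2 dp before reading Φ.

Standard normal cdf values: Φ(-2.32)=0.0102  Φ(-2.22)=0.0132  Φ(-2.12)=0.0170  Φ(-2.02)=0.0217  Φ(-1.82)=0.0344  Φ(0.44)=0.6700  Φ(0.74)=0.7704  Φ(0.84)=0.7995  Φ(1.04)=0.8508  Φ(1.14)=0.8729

Lower: z₀ + z₁ = -0.447 + (-1.645) = -2.092; 1 − a(z₀+z₁) = 1 − (0.057)(-2.092) = 1.1192; argument = -0.447 + (-2.092)/1.1192 = -2.3161 → -2.32.
α₁ = Φ(-2.32) = 0.0102; rank = round(400 × 0.0102) = 4; θ*₍4₎ = 3.047.
Upper: z₀ + z₂ = 1.198; 1 − a(z₀+z₂) = 0.9317; argument = 0.8388 → 0.84; α₂ = 0.7995; rank = 320; θ*₍320₎ = 3.980.

(3.047, 3.980)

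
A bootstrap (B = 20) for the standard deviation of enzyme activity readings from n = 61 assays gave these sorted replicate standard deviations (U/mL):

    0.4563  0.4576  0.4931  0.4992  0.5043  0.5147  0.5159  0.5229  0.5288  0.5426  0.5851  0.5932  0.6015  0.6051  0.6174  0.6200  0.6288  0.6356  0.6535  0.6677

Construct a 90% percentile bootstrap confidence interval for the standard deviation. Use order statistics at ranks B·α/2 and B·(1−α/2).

α = 0.10; lower rank = 20 × 0.050 = 1; upper rank = 20 × 0.950 = 19.
The 1st smallest replicate is 0.4563; the 19th is 0.6535.

(0.4563, 0.6535)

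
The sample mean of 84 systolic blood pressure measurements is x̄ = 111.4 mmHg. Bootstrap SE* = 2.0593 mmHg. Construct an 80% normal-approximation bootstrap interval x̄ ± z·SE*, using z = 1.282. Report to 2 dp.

Margin = 1.282 × 2.0593 = 2.640
Interval: 111.4 ± 2.640

(108.76, 114.04)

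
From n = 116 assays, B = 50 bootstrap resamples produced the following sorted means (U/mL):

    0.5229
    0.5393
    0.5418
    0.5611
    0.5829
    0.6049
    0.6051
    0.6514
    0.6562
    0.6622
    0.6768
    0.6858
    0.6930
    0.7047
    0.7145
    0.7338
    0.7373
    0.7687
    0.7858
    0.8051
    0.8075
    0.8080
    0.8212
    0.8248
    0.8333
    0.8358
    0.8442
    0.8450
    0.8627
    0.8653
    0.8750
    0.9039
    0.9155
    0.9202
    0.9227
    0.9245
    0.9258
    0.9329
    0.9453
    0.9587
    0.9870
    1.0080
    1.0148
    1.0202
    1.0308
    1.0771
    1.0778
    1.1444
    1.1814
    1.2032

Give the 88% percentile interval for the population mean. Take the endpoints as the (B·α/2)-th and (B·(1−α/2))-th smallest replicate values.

(0.5418, 1.0778)

α = 0.12; lower rank = 50 × 0.060 = 3; upper rank = 50 × 0.940 = 47.
The 3rd smallest replicate is 0.5418; the 47th is 1.0778.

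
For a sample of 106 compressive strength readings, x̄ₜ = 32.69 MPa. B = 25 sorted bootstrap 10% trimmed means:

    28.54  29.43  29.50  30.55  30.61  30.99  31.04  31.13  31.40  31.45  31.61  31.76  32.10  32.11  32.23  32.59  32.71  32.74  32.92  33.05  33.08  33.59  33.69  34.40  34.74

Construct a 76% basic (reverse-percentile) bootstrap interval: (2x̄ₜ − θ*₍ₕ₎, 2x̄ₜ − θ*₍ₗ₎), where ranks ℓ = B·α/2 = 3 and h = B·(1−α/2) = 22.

(31.79, 35.88)

Percentile endpoints at ranks 3 and 22: θ*₍3₎ = 29.50, θ*₍22₎ = 33.59.
Basic interval reflects these around x̄ₜ:
  lower = 2 × 32.69 − 33.59 = 31.79
  upper = 2 × 32.69 − 29.50 = 35.88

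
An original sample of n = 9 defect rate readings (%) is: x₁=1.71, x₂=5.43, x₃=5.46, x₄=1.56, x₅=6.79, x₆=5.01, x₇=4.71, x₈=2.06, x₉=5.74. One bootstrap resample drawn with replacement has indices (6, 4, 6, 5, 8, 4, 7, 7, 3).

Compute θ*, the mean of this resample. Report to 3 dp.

θ* = 4.097

Resample values: 5.01, 1.56, 5.01, 6.79, 2.06, 1.56, 4.71, 4.71, 5.46.
Mean = (5.01 + 1.56 + 5.01 + 6.79 + 2.06 + 1.56 + 4.71 + 4.71 + 5.46) / 9 = 36.870 / 9 = 4.097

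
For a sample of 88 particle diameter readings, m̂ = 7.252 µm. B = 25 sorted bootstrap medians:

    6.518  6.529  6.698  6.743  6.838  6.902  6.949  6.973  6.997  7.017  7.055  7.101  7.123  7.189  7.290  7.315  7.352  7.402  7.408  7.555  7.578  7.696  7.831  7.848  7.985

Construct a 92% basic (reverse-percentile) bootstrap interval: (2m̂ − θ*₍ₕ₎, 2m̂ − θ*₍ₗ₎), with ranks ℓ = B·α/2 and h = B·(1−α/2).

(6.656, 7.986)

Percentile endpoints at ranks 1 and 24: θ*₍1₎ = 6.518, θ*₍24₎ = 7.848.
Basic interval reflects these around m̂:
  lower = 2 × 7.252 − 7.848 = 6.656
  upper = 2 × 7.252 − 6.518 = 7.986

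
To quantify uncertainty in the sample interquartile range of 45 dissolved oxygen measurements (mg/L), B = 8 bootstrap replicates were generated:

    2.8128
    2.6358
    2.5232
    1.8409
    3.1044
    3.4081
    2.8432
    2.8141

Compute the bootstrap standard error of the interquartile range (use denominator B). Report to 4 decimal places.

Bootstrap SE is the standard deviation of the 8 replicate interquartile ranges.
Mean of replicates: (2.8128 + 2.6358 + 2.5232 + 1.8409 + 3.1044 + 3.4081 + 2.8432 + 2.8141) / 8 = 21.98250 / 8 = 2.74781
Sum of squared deviations: (+0.06499)² + (−0.11201)² + (−0.22461)² + (−0.90691)² + (+0.35659)² + (+0.66029)² + (+0.09539)² + (+0.06629)² = 1.46634
Variance = 1.46634 / 8 = 0.18329
SE* = √0.18329

SE* = 0.4281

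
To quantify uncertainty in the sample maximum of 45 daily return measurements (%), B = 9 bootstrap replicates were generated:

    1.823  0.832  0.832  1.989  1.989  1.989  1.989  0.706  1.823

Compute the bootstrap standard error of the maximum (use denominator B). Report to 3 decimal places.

Bootstrap SE is the standard deviation of the 9 replicate maximums.
Mean of replicates: (1.823 + 0.832 + 0.832 + 1.989 + 1.989 + 1.989 + 1.989 + 0.706 + 1.823) / 9 = 13.9720 / 9 = 1.5524
Sum of squared deviations: (+0.2706)² + (−0.7204)² + (−0.7204)² + (+0.4366)² + (+0.4366)² + (+0.4366)² + (+0.4366)² + (−0.8464)² + (+0.2706)² = 2.6633
Variance = 2.6633 / 9 = 0.2959
SE* = √0.2959

SE* = 0.544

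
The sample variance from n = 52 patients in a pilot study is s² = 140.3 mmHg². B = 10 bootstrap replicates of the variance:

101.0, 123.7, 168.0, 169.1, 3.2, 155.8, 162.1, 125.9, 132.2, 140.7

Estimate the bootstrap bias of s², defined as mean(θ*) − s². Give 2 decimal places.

mean(θ*) = (101.0 + 123.7 + 168.0 + 169.1 + 3.2 + 155.8 + 162.1 + 125.9 + 132.2 + 140.7) / 10 = 128.170
bias = 128.170 − 140.3

bias = −12.13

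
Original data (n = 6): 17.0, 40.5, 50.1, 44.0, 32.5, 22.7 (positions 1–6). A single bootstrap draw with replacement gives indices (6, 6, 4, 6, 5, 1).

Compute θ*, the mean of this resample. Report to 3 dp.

Resample values: 22.7, 22.7, 44.0, 22.7, 32.5, 17.0.
Mean = (22.7 + 22.7 + 44.0 + 22.7 + 32.5 + 17.0) / 6 = 161.60 / 6 = 26.933

θ* = 26.933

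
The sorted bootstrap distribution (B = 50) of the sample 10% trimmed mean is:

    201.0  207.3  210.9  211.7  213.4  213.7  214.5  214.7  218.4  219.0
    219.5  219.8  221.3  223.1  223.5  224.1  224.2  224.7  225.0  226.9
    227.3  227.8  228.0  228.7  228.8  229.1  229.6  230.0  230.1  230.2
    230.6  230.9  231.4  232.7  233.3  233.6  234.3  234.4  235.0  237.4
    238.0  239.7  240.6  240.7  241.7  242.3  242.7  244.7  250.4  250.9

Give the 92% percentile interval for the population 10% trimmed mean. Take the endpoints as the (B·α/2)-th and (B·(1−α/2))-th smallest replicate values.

α = 0.08; lower rank = 50 × 0.040 = 2; upper rank = 50 × 0.960 = 48.
The 2nd smallest replicate is 207.3; the 48th is 244.7.

(207.3, 244.7)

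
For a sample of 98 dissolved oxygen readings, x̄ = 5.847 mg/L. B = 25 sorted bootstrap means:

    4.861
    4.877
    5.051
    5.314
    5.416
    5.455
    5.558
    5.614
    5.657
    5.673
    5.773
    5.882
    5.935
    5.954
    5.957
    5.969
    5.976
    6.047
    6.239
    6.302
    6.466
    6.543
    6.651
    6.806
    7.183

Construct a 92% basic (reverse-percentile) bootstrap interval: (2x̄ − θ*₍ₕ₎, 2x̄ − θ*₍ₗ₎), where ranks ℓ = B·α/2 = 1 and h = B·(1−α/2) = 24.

Percentile endpoints at ranks 1 and 24: θ*₍1₎ = 4.861, θ*₍24₎ = 6.806.
Basic interval reflects these around x̄:
  lower = 2 × 5.847 − 6.806 = 4.888
  upper = 2 × 5.847 − 4.861 = 6.833

(4.888, 6.833)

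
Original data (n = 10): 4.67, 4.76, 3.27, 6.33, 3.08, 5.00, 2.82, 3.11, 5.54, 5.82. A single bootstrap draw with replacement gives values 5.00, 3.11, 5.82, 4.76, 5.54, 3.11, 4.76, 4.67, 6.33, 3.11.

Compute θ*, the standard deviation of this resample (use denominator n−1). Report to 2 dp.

Mean = 4.6210; sum of squared deviations = 12.2369
s² = 12.2369 / 9 = 1.3597
s = √1.3597 = 1.17

θ* = 1.17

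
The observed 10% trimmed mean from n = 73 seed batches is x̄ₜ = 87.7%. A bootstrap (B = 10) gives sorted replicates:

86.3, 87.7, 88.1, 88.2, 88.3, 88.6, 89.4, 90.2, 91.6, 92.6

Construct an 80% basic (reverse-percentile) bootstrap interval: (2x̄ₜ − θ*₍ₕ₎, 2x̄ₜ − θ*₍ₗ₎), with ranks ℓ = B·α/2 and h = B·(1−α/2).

(83.8, 89.1)

Percentile endpoints at ranks 1 and 9: θ*₍1₎ = 86.3, θ*₍9₎ = 91.6.
Basic interval reflects these around x̄ₜ:
  lower = 2 × 87.7 − 91.6 = 83.8
  upper = 2 × 87.7 − 86.3 = 89.1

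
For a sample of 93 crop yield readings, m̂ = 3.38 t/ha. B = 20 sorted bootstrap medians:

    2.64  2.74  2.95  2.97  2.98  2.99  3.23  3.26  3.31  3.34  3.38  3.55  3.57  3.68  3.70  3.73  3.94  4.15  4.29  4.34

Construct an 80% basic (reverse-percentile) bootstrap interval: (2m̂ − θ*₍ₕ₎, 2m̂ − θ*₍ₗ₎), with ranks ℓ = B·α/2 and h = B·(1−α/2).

Percentile endpoints at ranks 2 and 18: θ*₍2₎ = 2.74, θ*₍18₎ = 4.15.
Basic interval reflects these around m̂:
  lower = 2 × 3.38 − 4.15 = 2.61
  upper = 2 × 3.38 − 2.74 = 4.02

(2.61, 4.02)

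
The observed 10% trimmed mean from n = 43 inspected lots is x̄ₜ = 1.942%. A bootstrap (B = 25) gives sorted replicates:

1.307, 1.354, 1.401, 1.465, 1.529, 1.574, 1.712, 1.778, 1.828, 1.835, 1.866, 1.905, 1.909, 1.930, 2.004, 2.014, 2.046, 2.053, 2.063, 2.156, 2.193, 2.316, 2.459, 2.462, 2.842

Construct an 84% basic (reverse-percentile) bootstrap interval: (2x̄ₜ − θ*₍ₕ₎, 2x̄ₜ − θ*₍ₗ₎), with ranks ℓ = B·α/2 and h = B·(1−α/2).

Percentile endpoints at ranks 2 and 23: θ*₍2₎ = 1.354, θ*₍23₎ = 2.459.
Basic interval reflects these around x̄ₜ:
  lower = 2 × 1.942 − 2.459 = 1.425
  upper = 2 × 1.942 − 1.354 = 2.530

(1.425, 2.530)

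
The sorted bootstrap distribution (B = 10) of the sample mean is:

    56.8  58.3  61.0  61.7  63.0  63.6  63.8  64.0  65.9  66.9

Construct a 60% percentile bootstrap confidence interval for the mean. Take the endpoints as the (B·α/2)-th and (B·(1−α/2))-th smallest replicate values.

α = 0.40; lower rank = 10 × 0.200 = 2; upper rank = 10 × 0.800 = 8.
The 2nd smallest replicate is 58.3; the 8th is 64.0.

(58.3, 64.0)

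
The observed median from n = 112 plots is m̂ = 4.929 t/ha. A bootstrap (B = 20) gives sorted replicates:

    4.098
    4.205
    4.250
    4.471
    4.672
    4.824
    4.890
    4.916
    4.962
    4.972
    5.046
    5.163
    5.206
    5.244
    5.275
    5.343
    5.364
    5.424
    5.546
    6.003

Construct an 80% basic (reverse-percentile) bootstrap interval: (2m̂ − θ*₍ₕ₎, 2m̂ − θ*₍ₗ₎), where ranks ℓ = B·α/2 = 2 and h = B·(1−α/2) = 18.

(4.434, 5.653)

Percentile endpoints at ranks 2 and 18: θ*₍2₎ = 4.205, θ*₍18₎ = 5.424.
Basic interval reflects these around m̂:
  lower = 2 × 4.929 − 5.424 = 4.434
  upper = 2 × 4.929 − 4.205 = 5.653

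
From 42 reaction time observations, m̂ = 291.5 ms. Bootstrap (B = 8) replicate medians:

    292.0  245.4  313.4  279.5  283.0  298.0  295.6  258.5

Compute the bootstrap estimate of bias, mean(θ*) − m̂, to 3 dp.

bias = −8.325

mean(θ*) = (292.0 + 245.4 + 313.4 + 279.5 + 283.0 + 298.0 + 295.6 + 258.5) / 8 = 283.1750
bias = 283.1750 − 291.5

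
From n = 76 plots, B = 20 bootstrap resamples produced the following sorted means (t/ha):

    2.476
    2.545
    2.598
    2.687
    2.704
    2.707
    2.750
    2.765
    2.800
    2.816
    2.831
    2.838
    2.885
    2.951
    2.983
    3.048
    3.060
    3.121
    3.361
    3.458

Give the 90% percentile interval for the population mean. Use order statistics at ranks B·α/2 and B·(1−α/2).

(2.476, 3.361)

α = 0.10; lower rank = 20 × 0.050 = 1; upper rank = 20 × 0.950 = 19.
The 1st smallest replicate is 2.476; the 19th is 3.361.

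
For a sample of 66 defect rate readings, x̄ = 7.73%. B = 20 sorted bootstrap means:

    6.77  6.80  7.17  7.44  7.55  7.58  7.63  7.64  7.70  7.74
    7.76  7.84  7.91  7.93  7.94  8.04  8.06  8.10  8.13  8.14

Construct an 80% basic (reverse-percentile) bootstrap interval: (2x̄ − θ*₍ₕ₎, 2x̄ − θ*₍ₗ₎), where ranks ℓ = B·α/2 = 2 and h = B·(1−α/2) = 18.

Percentile endpoints at ranks 2 and 18: θ*₍2₎ = 6.80, θ*₍18₎ = 8.10.
Basic interval reflects these around x̄:
  lower = 2 × 7.73 − 8.10 = 7.36
  upper = 2 × 7.73 − 6.80 = 8.66

(7.36, 8.66)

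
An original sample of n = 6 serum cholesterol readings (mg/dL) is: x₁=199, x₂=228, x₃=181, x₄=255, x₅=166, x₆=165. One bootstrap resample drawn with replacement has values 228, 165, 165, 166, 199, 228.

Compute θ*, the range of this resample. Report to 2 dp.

Range = 228 − 165 = 63.00

θ* = 63.00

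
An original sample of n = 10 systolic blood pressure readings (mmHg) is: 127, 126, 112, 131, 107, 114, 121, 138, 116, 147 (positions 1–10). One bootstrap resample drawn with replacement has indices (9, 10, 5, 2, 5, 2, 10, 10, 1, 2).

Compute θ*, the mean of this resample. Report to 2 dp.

Resample values: 116, 147, 107, 126, 107, 126, 147, 147, 127, 126.
Mean = (116 + 147 + 107 + 126 + 107 + 126 + 147 + 147 + 127 + 126) / 10 = 1276.0 / 10 = 127.60

θ* = 127.60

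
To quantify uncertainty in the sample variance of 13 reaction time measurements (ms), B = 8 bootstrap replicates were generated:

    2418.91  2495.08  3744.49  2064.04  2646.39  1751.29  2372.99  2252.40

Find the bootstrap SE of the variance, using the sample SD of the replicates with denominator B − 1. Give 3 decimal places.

SE* = 585.145

Bootstrap SE is the standard deviation of the 8 replicate variances.
Mean of replicates: (2418.91 + 2495.08 + 3744.49 + 2064.04 + 2646.39 + 1751.29 + 2372.99 + 2252.40) / 8 = 19745.5900 / 8 = 2468.1988
Sum of squared deviations: (−49.2888)² + (+26.8812)² + (+1276.2912)² + (−404.1588)² + (+178.1912)² + (−716.9088)² + (−95.2088)² + (−215.7987)² = 2396759.7165
Variance = 2396759.7165 / 7 = 342394.2452
SE* = √342394.2452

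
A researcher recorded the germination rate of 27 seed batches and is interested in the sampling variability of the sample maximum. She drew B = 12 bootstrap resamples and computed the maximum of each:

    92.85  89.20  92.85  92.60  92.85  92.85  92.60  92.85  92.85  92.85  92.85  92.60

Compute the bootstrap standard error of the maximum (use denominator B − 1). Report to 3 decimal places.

SE* = 1.040

Bootstrap SE is the standard deviation of the 12 replicate maximums.
Mean of replicates: (92.85 + 89.20 + 92.85 + 92.60 + 92.85 + 92.85 + 92.60 + 92.85 + 92.85 + 92.85 + 92.85 + 92.60) / 12 = 1109.8000 / 12 = 92.4833
Sum of squared deviations: (+0.3667)² + (−3.2833)² + (+0.3667)² + (+0.1167)² + (+0.3667)² + (+0.3667)² + (+0.1167)² + (+0.3667)² + (+0.3667)² + (+0.3667)² + (+0.3667)² + (+0.1167)² = 11.8967
Variance = 11.8967 / 11 = 1.0815
SE* = √1.0815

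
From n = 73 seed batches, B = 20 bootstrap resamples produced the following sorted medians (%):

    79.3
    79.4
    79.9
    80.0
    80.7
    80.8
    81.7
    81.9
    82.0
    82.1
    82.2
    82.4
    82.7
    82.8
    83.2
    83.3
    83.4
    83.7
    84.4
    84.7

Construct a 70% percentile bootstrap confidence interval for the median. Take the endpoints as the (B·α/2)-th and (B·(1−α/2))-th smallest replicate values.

α = 0.30; lower rank = 20 × 0.150 = 3; upper rank = 20 × 0.850 = 17.
The 3rd smallest replicate is 79.9; the 17th is 83.4.

(79.9, 83.4)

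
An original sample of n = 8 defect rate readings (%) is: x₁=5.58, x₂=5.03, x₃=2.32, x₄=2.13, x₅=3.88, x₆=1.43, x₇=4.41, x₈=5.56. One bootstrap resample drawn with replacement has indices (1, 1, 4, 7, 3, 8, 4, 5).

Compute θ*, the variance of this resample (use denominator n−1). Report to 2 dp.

Resample values: 5.58, 5.58, 2.13, 4.41, 2.32, 5.56, 2.13, 3.88.
Mean = 3.9487; sum of squared deviations = 17.4041
s² = 17.4041 / 7 = 2.4863

θ* = 2.49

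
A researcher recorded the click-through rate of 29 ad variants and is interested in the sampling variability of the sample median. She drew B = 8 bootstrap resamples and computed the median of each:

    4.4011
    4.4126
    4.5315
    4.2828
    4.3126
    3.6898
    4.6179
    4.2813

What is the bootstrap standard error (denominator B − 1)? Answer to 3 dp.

Bootstrap SE is the standard deviation of the 8 replicate medians.
Mean of replicates: (4.4011 + 4.4126 + 4.5315 + 4.2828 + 4.3126 + 3.6898 + 4.6179 + 4.2813) / 8 = 34.52960 / 8 = 4.31620
Sum of squared deviations: (+0.08490)² + (+0.09640)² + (+0.21530)² + (−0.03340)² + (−0.00360)² + (−0.62640)² + (+0.30170)² + (−0.03490)² = 0.54860
Variance = 0.54860 / 7 = 0.07837
SE* = √0.07837

SE* = 0.280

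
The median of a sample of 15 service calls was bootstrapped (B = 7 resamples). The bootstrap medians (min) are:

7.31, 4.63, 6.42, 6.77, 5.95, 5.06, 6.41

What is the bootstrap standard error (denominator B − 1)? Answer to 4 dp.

SE* = 0.9463

Bootstrap SE is the standard deviation of the 7 replicate medians.
Mean of replicates: (7.31 + 4.63 + 6.42 + 6.77 + 5.95 + 5.06 + 6.41) / 7 = 42.55000 / 7 = 6.07857
Sum of squared deviations: (+1.23143)² + (−1.44857)² + (+0.34143)² + (+0.69143)² + (−0.12857)² + (−1.01857)² + (+0.33143)² = 5.37329
Variance = 5.37329 / 6 = 0.89555
SE* = √0.89555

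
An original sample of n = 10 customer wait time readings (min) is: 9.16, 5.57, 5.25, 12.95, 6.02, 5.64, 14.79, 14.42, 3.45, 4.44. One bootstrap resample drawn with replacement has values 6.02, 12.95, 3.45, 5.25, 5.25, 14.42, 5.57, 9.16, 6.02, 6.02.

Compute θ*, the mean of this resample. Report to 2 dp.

Mean = (6.02 + 12.95 + 3.45 + 5.25 + 5.25 + 14.42 + 5.57 + 9.16 + 6.02 + 6.02) / 10 = 74.110 / 10 = 7.41

θ* = 7.41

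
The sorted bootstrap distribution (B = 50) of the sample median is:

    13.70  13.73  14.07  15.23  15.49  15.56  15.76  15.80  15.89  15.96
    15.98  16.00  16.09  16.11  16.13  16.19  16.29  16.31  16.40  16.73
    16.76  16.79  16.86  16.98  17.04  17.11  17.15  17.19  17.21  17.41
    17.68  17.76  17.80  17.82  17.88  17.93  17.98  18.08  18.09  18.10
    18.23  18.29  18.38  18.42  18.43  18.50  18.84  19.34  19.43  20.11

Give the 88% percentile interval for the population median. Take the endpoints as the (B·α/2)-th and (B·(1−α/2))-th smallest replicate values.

α = 0.12; lower rank = 50 × 0.060 = 3; upper rank = 50 × 0.940 = 47.
The 3rd smallest replicate is 14.07; the 47th is 18.84.

(14.07, 18.84)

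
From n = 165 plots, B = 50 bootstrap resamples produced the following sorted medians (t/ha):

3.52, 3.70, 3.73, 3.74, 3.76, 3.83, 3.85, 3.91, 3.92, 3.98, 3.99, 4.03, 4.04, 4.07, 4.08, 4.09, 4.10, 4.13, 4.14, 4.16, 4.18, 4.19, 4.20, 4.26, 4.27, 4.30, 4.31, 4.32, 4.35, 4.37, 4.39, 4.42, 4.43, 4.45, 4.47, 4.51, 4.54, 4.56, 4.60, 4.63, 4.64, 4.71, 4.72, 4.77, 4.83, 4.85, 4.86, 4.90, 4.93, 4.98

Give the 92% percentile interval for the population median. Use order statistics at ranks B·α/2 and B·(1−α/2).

(3.70, 4.90)

α = 0.08; lower rank = 50 × 0.040 = 2; upper rank = 50 × 0.960 = 48.
The 2nd smallest replicate is 3.70; the 48th is 4.90.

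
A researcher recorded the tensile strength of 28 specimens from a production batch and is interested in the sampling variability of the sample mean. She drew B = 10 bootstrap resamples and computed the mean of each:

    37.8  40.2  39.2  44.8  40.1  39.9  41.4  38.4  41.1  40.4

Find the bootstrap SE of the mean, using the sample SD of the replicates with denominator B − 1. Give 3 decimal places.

SE* = 1.926

Bootstrap SE is the standard deviation of the 10 replicate means.
Mean of replicates: (37.8 + 40.2 + 39.2 + 44.8 + 40.1 + 39.9 + 41.4 + 38.4 + 41.1 + 40.4) / 10 = 403.3000 / 10 = 40.3300
Sum of squared deviations: (−2.5300)² + (−0.1300)² + (−1.1300)² + (+4.4700)² + (−0.2300)² + (−0.4300)² + (+1.0700)² + (−1.9300)² + (+0.7700)² + (+0.0700)² = 33.3810
Variance = 33.3810 / 9 = 3.7090
SE* = √3.7090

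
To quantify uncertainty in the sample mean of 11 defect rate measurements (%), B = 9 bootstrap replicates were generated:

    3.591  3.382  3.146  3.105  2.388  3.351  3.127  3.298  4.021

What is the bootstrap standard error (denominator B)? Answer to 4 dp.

Bootstrap SE is the standard deviation of the 9 replicate means.
Mean of replicates: (3.591 + 3.382 + 3.146 + 3.105 + 2.388 + 3.351 + 3.127 + 3.298 + 4.021) / 9 = 29.40900 / 9 = 3.26767
Sum of squared deviations: (+0.32333)² + (+0.11433)² + (−0.12167)² + (−0.16267)² + (−0.87967)² + (+0.08333)² + (−0.14067)² + (+0.03033)² + (+0.75333)² = 1.52786
Variance = 1.52786 / 9 = 0.16976
SE* = √0.16976

SE* = 0.4120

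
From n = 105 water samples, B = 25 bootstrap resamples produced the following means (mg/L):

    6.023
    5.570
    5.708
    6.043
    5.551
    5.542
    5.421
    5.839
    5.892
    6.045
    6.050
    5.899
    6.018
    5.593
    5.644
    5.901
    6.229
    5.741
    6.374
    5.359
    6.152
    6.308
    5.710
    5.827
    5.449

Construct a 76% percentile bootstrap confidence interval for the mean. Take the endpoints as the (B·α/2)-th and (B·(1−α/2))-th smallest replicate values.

(5.449, 6.152)

Sorted replicates: 5.359, 5.421, 5.449, 5.542, 5.551, 5.570, 5.593, 5.644, 5.708, 5.710, 5.741, 5.827, 5.839, 5.892, 5.899, 5.901, 6.018, 6.023, 6.043, 6.045, 6.050, 6.152, 6.229, 6.308, 6.374
α = 0.24; lower rank = 25 × 0.120 = 3; upper rank = 25 × 0.880 = 22.
The 3rd smallest replicate is 5.449; the 22nd is 6.152.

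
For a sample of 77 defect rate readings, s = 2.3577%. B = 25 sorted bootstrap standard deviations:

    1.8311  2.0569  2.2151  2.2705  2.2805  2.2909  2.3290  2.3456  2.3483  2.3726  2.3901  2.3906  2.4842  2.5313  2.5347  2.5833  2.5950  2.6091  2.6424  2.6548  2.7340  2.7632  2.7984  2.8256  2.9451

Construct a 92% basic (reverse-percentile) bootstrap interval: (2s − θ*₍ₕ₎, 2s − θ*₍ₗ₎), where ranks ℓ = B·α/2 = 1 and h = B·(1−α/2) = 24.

(1.8898, 2.8843)

Percentile endpoints at ranks 1 and 24: θ*₍1₎ = 1.8311, θ*₍24₎ = 2.8256.
Basic interval reflects these around s:
  lower = 2 × 2.3577 − 2.8256 = 1.8898
  upper = 2 × 2.3577 − 1.8311 = 2.8843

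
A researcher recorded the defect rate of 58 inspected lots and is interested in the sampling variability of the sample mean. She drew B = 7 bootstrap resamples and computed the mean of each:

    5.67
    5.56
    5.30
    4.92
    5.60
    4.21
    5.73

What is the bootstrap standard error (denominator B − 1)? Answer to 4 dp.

Bootstrap SE is the standard deviation of the 7 replicate means.
Mean of replicates: (5.67 + 5.56 + 5.30 + 4.92 + 5.60 + 4.21 + 5.73) / 7 = 36.99000 / 7 = 5.28429
Sum of squared deviations: (+0.38571)² + (+0.27571)² + (+0.01571)² + (−0.36429)² + (+0.31571)² + (−1.07429)² + (+0.44571)² = 1.81017
Variance = 1.81017 / 6 = 0.30170
SE* = √0.30170

SE* = 0.5493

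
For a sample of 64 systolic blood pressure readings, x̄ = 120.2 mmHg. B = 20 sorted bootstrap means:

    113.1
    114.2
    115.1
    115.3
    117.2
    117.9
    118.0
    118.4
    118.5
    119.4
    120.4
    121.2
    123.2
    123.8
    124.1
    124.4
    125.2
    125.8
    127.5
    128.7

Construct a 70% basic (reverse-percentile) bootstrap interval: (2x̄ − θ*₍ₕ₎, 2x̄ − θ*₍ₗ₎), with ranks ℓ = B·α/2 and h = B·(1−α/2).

Percentile endpoints at ranks 3 and 17: θ*₍3₎ = 115.1, θ*₍17₎ = 125.2.
Basic interval reflects these around x̄:
  lower = 2 × 120.2 − 125.2 = 115.2
  upper = 2 × 120.2 − 115.1 = 125.3

(115.2, 125.3)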